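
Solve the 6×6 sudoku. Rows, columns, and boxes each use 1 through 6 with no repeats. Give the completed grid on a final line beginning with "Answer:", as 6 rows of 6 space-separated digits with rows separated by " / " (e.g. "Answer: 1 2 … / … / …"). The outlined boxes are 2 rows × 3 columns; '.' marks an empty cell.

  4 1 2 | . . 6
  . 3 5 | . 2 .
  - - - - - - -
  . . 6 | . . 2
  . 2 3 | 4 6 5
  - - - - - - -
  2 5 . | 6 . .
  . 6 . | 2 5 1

Step 1. [r1c5∈{3}] nothing but 3 survives at r1c5 ⇒ r1c5=3.
Step 2. [r5c5∈{4}] r5c5 is down to just 4. So r5c5=4.
Step 3. [r3c5∈{1}] nothing but 1 survives at r3c5, so r3c5=1.
Step 4. [r3c4∈{3}] nothing but 3 survives at r3c4. So r3c4=3.
Step 5. [r6c1∈{3}] r6c1 is down to just 3, so r6c1=3.
Step 6. [r5c6∈{3}] nothing but 3 survives at r5c6 ⇒ r5c6=3.
Step 7. [r4c1∈{1}] r4c1 has the single candidate 1 ⇒ r4c1=1.
Step 8. [r3c2∈{4}] r3c2 has the single candidate 4, so r3c2=4.
Step 9. [r1c4∈{5}] r1c4's peers cover all but 5, so r1c4=5.
Step 10. [r5c3∈{1}] r5c3's peers cover all but 1, so r5c3=1.
Step 11. [r2c1∈{6}] r2c1 is down to just 6. So r2c1=6.
Step 12. [r2c4∈{1}] only 1 remains possible at r2c4, so r2c4=1.
Step 13. [r3c1∈{5}] r3c1 has the single candidate 5 ⇒ r3c1=5.
Step 14. [r2c6∈{4}] only 4 remains possible at r2c6. So r2c6=4.
Step 15. [r6c3∈{4}] r6c3 is down to just 4, so r6c3=4.

Answer: 4 1 2 5 3 6 / 6 3 5 1 2 4 / 5 4 6 3 1 2 / 1 2 3 4 6 5 / 2 5 1 6 4 3 / 3 6 4 2 5 1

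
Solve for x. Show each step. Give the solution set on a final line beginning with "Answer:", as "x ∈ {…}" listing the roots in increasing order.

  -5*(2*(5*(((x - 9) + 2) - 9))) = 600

Step 1. [-5*(2*(5*(((x - 9) + 2) - 9))) = 600] divide by the outer -5, so div: 2*(5*(((x - 9) + 2) - 9)) = -120.
Step 2. [2*(5*(((x - 9) + 2) - 9)) = -120] divide by the outer 2 ⇒ div: 5*(((x - 9) + 2) - 9) = -60.
Step 3. [5*(((x - 9) + 2) - 9) = -60] 5·(inner) — divide through by 5. So div: ((x - 9) + 2) - 9 = -12.
Step 4. [((x - 9) + 2) - 9 = -12] the outer -9 inverts by adding 9. So sub: (x - 9) + 2 = -3.
Step 5. [(x - 9) + 2 = -3] peel the +2: subtract 2 from each side, so sub: x - 9 = -5.
Step 6. [x - 9 = -5] peel the -9: add 9 from each side. So sub: x = 4.

Answer: x ∈ {4}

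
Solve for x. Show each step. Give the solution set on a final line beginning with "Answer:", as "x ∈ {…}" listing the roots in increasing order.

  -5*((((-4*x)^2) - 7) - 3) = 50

Step 1. [-5*((((-4*x)^2) - 7) - 3) = 50] divide by the outer -5. So div: (((-4*x)^2) - 7) - 3 = -10.
Step 2. [(((-4*x)^2) - 7) - 3 = -10] add 3: x sits inside (… - 3) ⇒ sub: ((-4*x)^2) - 7 = -7.
Step 3. [((-4*x)^2) - 7 = -7] peel the -7: add 7 from each side ⇒ sub: (-4*x)^2 = 0.
Step 4. [(-4*x)^2 = 0] LHS squared, RHS 0 ≥ 0: apply √ (±). So sqrt: -4*x = 0.
Step 5. [-4*x = 0] -4 out front; divide by -4, so div: x = 0.

Answer: x ∈ {0}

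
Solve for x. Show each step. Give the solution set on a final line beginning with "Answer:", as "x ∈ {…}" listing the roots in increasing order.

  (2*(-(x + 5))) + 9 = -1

Step 1. [(2*(-(x + 5))) + 9 = -1] subtract 9: x sits inside (… + 9) ⇒ sub: 2*(-(x + 5)) = -10.
Step 2. [2*(-(x + 5)) = -10] divide by the outer 2. So div: -(x + 5) = -5.
Step 3. [-(x + 5) = -5] flip signs both sides, so neg: x + 5 = 5.
Step 4. [x + 5 = 5] 5 comes off first (subtract 5), so sub: x = 0.

Answer: x ∈ {0}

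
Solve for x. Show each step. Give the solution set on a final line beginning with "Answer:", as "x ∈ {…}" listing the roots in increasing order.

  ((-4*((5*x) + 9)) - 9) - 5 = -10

Step 1. [((-4*((5*x) + 9)) - 9) - 5 = -10] peel the -5: add 5 from each side, so sub: (-4*((5*x) + 9)) - 9 = -5.
Step 2. [(-4*((5*x) + 9)) - 9 = -5] peel the -9: add 9 from each side, so sub: -4*((5*x) + 9) = 4.
Step 3. [-4*((5*x) + 9) = 4] LHS = -4·(…); ÷-4 both sides. So div: (5*x) + 9 = -1.
Step 4. [(5*x) + 9 = -1] subtract 9: x sits inside (… + 9), so sub: 5*x = -10.
Step 5. [5*x = -10] 5·(inner) — divide through by 5, so div: x = -2.

Answer: x ∈ {-2}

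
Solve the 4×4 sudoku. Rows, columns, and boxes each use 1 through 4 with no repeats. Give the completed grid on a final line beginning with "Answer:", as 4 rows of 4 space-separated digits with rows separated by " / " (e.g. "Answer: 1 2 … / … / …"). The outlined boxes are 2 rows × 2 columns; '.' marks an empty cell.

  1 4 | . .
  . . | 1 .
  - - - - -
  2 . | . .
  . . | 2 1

Step 1. [r4c2∈{3}] r4c2 has the single candidate 3. So r4c2=3.
Step 2. [r1c3∈{3}] r1c3 has the single candidate 3 ⇒ r1c3=3.
Step 3. [r2c4∈{2,4}] across row 2, 4 lands solely at r2c4, so r2c4=4.
Step 4. [r1c4∈{2}] r1c4's peers cover all but 2 ⇒ r1c4=2.
Step 5. [r3c4∈{3}] r3c4's peers cover all but 3. So r3c4=3.
Step 6. [r3c2∈{1}] r3c2 is down to just 1. So r3c2=1.
Step 7. [r2c1∈{3}] r2c1's peers cover all but 3 ⇒ r2c1=3.
Step 8. [r3c3∈{4}] r3c3 is down to just 4. So r3c3=4.
Step 9. [r4c1∈{4}] r4c1 has the single candidate 4 ⇒ r4c1=4.
Step 10. [r2c2∈{2}] r2c2 has the single candidate 2, so r2c2=2.

Answer: 1 4 3 2 / 3 2 1 4 / 2 1 4 3 / 4 3 2 1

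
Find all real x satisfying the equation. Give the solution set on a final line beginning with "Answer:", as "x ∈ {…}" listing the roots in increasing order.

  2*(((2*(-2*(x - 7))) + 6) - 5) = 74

Step 1. [2*(((2*(-2*(x - 7))) + 6) - 5) = 74] LHS = 2·(…); ÷2 both sides, so div: ((2*(-2*(x - 7))) + 6) - 5 = 37.
Step 2. [((2*(-2*(x - 7))) + 6) - 5 = 37] add 5: x sits inside (… - 5). So sub: (2*(-2*(x - 7))) + 6 = 42.
Step 3. [(2*(-2*(x - 7))) + 6 = 42] subtract 6: x sits inside (… + 6). So sub: 2*(-2*(x - 7)) = 36.
Step 4. [2*(-2*(x - 7)) = 36] divide by the outer 2. So div: -2*(x - 7) = 18.
Step 5. [-2*(x - 7) = 18] divide by the outer -2, so div: x - 7 = -9.
Step 6. [x - 7 = -9] -7 is outermost — add 7 both sides ⇒ sub: x = -2.

Answer: x ∈ {-2}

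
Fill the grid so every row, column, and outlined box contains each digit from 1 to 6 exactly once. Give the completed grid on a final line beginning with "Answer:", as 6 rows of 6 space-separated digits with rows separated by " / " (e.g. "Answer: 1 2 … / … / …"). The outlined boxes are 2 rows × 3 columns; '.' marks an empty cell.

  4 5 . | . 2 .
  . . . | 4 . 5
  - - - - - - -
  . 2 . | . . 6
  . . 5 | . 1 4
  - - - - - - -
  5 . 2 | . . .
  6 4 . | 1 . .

Step 1. [r5c6∈{3}] r5c6's peers cover all but 3. So r5c6=3.
Step 2. [r4c1∈{3}] r4c1 is down to just 3, so r4c1=3.
Step 3. [r2c2∈{1,3,6}] across col 2, 3 lands solely at r2c2, so r2c2=3.
Step 4. [r2c5∈{6}] r2c5 has the single candidate 6. So r2c5=6.
Step 5. [r2c3∈{1}] r2c3's peers cover all but 1 ⇒ r2c3=1.
Step 6. [r3c5∈{3,5}] across col 5, 3 lands solely at r3c5, so r3c5=3.
Step 7. [r1c4∈{3}] r1c4 has the single candidate 3. So r1c4=3.
Step 8. [r3c4∈{5}] r3c4's peers cover all but 5. So r3c4=5.
Step 9. [r4c4∈{2}] r4c4 is down to just 2, so r4c4=2.
Step 10. [r5c4∈{6}] r5c4 has the single candidate 6 ⇒ r5c4=6.
Step 11. [r3c3∈{4}] r3c3's peers cover all but 4, so r3c3=4.
Step 12. [r1c3∈{6}] r1c3 has the single candidate 6 ⇒ r1c3=6.
Step 13. [r6c3∈{3}] r6c3 is down to just 3 ⇒ r6c3=3.
Step 14. [r2c1∈{2}] r2c1's peers cover all but 2, so r2c1=2.
Step 15. [r4c2∈{6}] nothing but 6 survives at r4c2 ⇒ r4c2=6.
Step 16. [r3c1∈{1}] only 1 remains possible at r3c1, so r3c1=1.
Step 17. [r5c2∈{1}] r5c2's peers cover all but 1. So r5c2=1.
Step 18. [r6c5∈{5}] only 5 remains possible at r6c5. So r6c5=5.
Step 19. [r5c5∈{4}] r5c5 has the single candidate 4. So r5c5=4.
Step 20. [r1c6∈{1}] r1c6's peers cover all but 1, so r1c6=1.
Step 21. [r6c6∈{2}] r6c6 has the single candidate 2, so r6c6=2.

Answer: 4 5 6 3 2 1 / 2 3 1 4 6 5 / 1 2 4 5 3 6 / 3 6 5 2 1 4 / 5 1 2 6 4 3 / 6 4 3 1 5 2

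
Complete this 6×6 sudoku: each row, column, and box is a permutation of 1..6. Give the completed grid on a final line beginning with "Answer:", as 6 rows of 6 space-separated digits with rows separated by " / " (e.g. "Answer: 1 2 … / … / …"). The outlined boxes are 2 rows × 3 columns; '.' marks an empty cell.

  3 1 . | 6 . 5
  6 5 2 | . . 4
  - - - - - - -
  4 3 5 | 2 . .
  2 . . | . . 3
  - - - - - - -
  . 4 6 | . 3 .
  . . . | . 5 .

Step 1. [r5c4∈{1}] only 1 remains possible at r5c4 ⇒ r5c4=1.
Step 2. [r4c5∈{1,4,6}] col 5 places 4 nowhere but r4c5, so r4c5=4.
Step 3. [r6c6∈{2,6}] 6 has one home in row 6: r6c6. So r6c6=6.
Step 4. [r4c3∈{1}] nothing but 1 survives at r4c3, so r4c3=1.
Step 5. [r3c6∈{1}] r3c6 has the single candidate 1 ⇒ r3c6=1.
Step 6. [r1c3∈{4}] r1c3 has the single candidate 4. So r1c3=4.
Step 7. [r4c2∈{6}] r4c2 is down to just 6 ⇒ r4c2=6.
Step 8. [r1c5∈{2}] r1c5 is down to just 2. So r1c5=2.
Step 9. [r6c1∈{1}] nothing but 1 survives at r6c1. So r6c1=1.
Step 10. [r4c4∈{5}] r4c4 is down to just 5 ⇒ r4c4=5.
Step 11. [r3c5∈{6}] r3c5's peers cover all but 6 ⇒ r3c5=6.
Step 12. [r5c6∈{2}] r5c6's peers cover all but 2, so r5c6=2.
Step 13. [r5c1∈{5}] r5c1 has the single candidate 5. So r5c1=5.
Step 14. [r6c4∈{4}] r6c4 is down to just 4 ⇒ r6c4=4.
Step 15. [r2c4∈{3}] r2c4's peers cover all but 3, so r2c4=3.
Step 16. [r6c3∈{3}] r6c3's peers cover all but 3, so r6c3=3.
Step 17. [r6c2∈{2}] r6c2's peers cover all but 2. So r6c2=2.
Step 18. [r2c5∈{1}] nothing but 1 survives at r2c5 ⇒ r2c5=1.

Answer: 3 1 4 6 2 5 / 6 5 2 3 1 4 / 4 3 5 2 6 1 / 2 6 1 5 4 3 / 5 4 6 1 3 2 / 1 2 3 4 5 6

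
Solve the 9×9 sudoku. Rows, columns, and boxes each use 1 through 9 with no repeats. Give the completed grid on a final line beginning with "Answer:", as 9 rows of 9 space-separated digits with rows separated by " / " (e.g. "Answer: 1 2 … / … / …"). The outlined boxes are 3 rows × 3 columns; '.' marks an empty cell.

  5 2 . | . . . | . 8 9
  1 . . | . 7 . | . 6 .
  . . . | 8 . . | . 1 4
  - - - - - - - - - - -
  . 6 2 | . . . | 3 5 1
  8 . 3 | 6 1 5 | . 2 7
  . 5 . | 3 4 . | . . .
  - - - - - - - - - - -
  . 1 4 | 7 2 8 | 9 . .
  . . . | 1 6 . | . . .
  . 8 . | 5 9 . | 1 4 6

Step 1. [r5c2∈{4,9}] in row 5, 9 fits only at r5c2, so r5c2=9.
Step 2. [r9c3∈{7}] r9c3 has the single candidate 7. So r9c3=7.
Step 3. [r8c2∈{3}] nothing but 3 survives at r8c2, so r8c2=3.
Step 4. [r2c4∈{2,4,9}] 2 has one home in col 4: r2c4 ⇒ r2c4=2.
Step 5. [r3c1∈{3,6,7,9}] 3 has one home in col 1: r3c1. So r3c1=3.
Step 6. [r8c9∈{2,5,8}] across col 9, 2 lands solely at r8c9, so r8c9=2.
Step 7. [r2c7∈{5}] r2c7 has the single candidate 5 ⇒ r2c7=5.
Step 8. [r1c6∈{1,3,4,6}] row 1 places 1 nowhere but r1c6 ⇒ r1c6=1.
Step 9. [r6c6∈{2,7,9}] 2 has one home in row 6: r6c6. So r6c6=2.
Step 10. [r2c9∈{3}] r2c9's peers cover all but 3 ⇒ r2c9=3.
Step 11. [r1c7∈{7}] r1c7 has the single candidate 7, so r1c7=7.
Step 12. [r3c6∈{6,9}] 6 has one home in col 6: r3c6, so r3c6=6.
Step 13. [r2c6∈{4,9}] in box 2, 9 fits only at r2c6 ⇒ r2c6=9.
Step 14. [r8c7∈{8}] r8c7 has the single candidate 8 ⇒ r8c7=8.
Step 15. [r3c3∈{9}] nothing but 9 survives at r3c3. So r3c3=9.
Step 16. [r4c6∈{7}] only 7 remains possible at r4c6 ⇒ r4c6=7.
Step 17. [r6c8∈{9}] only 9 remains possible at r6c8. So r6c8=9.
Step 18. [r7c9∈{5}] r7c9's peers cover all but 5 ⇒ r7c9=5.
Step 19. [r1c4∈{4}] r1c4's peers cover all but 4. So r1c4=4.
Step 20. [r6c3∈{1}] nothing but 1 survives at r6c3, so r6c3=1.
Step 21. [r5c7∈{4}] only 4 remains possible at r5c7, so r5c7=4.
Step 22. [r2c3∈{8}] r2c3's peers cover all but 8. So r2c3=8.
Step 23. [r7c8∈{3}] r7c8's peers cover all but 3, so r7c8=3.
Step 24. [r8c8∈{7}] nothing but 7 survives at r8c8 ⇒ r8c8=7.
Step 25. [r1c5∈{3}] r1c5 has the single candidate 3. So r1c5=3.
Step 26. [r3c2∈{7}] r3c2 has the single candidate 7, so r3c2=7.
Step 27. [r4c5∈{8}] r4c5's peers cover all but 8 ⇒ r4c5=8.
Step 28. [r3c5∈{5}] r3c5 is down to just 5 ⇒ r3c5=5.
Step 29. [r6c9∈{8}] nothing but 8 survives at r6c9. So r6c9=8.
Step 30. [r2c2∈{4}] nothing but 4 survives at r2c2 ⇒ r2c2=4.
Step 31. [r4c1∈{4}] only 4 remains possible at r4c1. So r4c1=4.
Step 32. [r3c7∈{2}] only 2 remains possible at r3c7 ⇒ r3c7=2.
Step 33. [r1c3∈{6}] r1c3's peers cover all but 6, so r1c3=6.
Step 34. [r9c1∈{2}] r9c1's peers cover all but 2, so r9c1=2.
Step 35. [r8c3∈{5}] nothing but 5 survives at r8c3 ⇒ r8c3=5.
Step 36. [r7c1∈{6}] r7c1's peers cover all but 6. So r7c1=6.
Step 37. [r9c6∈{3}] r9c6 has the single candidate 3. So r9c6=3.
Step 38. [r6c7∈{6}] r6c7's peers cover all but 6 ⇒ r6c7=6.
Step 39. [r6c1∈{7}] r6c1's peers cover all but 7, so r6c1=7.
Step 40. [r8c6∈{4}] only 4 remains possible at r8c6, so r8c6=4.
Step 41. [r4c4∈{9}] r4c4's peers cover all but 9. So r4c4=9.
Step 42. [r8c1∈{9}] r8c1 is down to just 9, so r8c1=9.

Answer: 5 2 6 4 3 1 7 8 9 / 1 4 8 2 7 9 5 6 3 / 3 7 9 8 5 6 2 1 4 / 4 6 2 9 8 7 3 5 1 / 8 9 3 6 1 5 4 2 7 / 7 5 1 3 4 2 6 9 8 / 6 1 4 7 2 8 9 3 5 / 9 3 5 1 6 4 8 7 2 / 2 8 7 5 9 3 1 4 6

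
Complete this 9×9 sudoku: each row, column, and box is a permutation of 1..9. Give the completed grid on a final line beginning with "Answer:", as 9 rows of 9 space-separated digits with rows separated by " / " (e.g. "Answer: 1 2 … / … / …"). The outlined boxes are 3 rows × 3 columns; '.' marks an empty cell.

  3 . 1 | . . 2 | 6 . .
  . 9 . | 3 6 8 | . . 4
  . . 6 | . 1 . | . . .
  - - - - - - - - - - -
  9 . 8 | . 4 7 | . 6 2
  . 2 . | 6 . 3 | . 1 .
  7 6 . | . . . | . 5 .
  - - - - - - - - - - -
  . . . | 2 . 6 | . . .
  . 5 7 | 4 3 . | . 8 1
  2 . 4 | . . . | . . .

Step 1. [r8c6∈{9}] r8c6's peers cover all but 9, so r8c6=9.
Step 2. [r4c7∈{3}] nothing but 3 survives at r4c7. So r4c7=3.
Step 3. [r4c4∈{1,5}] r4c4 is the only open cell in row 4 admitting 5. So r4c4=5.
Step 4. [r2c1∈{5}] r2c1 is down to just 5 ⇒ r2c1=5.
Step 5. [r1c2∈{4,7,8}] 4 has one home in row 1: r1c2, so r1c2=4.
Step 6. [r1c9∈{5,7,8,9}] row 1 places 8 nowhere but r1c9. So r1c9=8.
Step 7. [r6c9∈{9}] only 9 remains possible at r6c9 ⇒ r6c9=9.
Step 8. [r1c5∈{5,7,9}] 5 has one home in row 1: r1c5. So r1c5=5.
Step 9. [r3c2∈{7,8}] in col 2, 7 fits only at r3c2 ⇒ r3c2=7.
Step 10. [r7c8∈{3,4,7,9}] col 8 places 4 nowhere but r7c8. So r7c8=4.
Step 11. [r9c9∈{3,5,6,7}] 6 has one home in row 9: r9c9. So r9c9=6.
Step 12. [r1c4∈{7,9}] in box 2, 7 fits only at r1c4, so r1c4=7.
Step 13. [r1c8∈{9}] only 9 remains possible at r1c8. So r1c8=9.
Step 14. [r9c7∈{5,7,9}] in row 9, 9 fits only at r9c7. So r9c7=9.
Step 15. [r7c1∈{1,8}] r7c1 is the only open cell in col 1 admitting 1. So r7c1=1.
Step 16. [r5c9∈{7}] r5c9 has the single candidate 7. So r5c9=7.
Step 17. [r6c7∈{4,8}] in row 6, 4 fits only at r6c7, so r6c7=4.
Step 18. [r2c7∈{1,2,7}] row 2 places 1 nowhere but r2c7 ⇒ r2c7=1.
Step 19. [r7c7∈{5,7}] r7c7 is the only open cell in col 7 admitting 7. So r7c7=7.
Step 20. [r7c5∈{8}] r7c5 has the single candidate 8 ⇒ r7c5=8.
Step 21. [r7c2∈{3}] nothing but 3 survives at r7c2, so r7c2=3.
Step 22. [r9c4∈{1}] r9c4's peers cover all but 1. So r9c4=1.
Step 23. [r3c9∈{3,5}] 3 has one home in col 9: r3c9 ⇒ r3c9=3.
Step 24. [r3c8∈{2}] only 2 remains possible at r3c8. So r3c8=2.
Step 25. [r3c4∈{9}] nothing but 9 survives at r3c4, so r3c4=9.
Step 26. [r9c5∈{7}] nothing but 7 survives at r9c5, so r9c5=7.
Step 27. [r9c8∈{3}] only 3 remains possible at r9c8, so r9c8=3.
Step 28. [r8c1∈{6}] only 6 remains possible at r8c1 ⇒ r8c1=6.
Step 29. [r3c7∈{5}] r3c7 is down to just 5, so r3c7=5.
Step 30. [r3c6∈{4}] r3c6's peers cover all but 4. So r3c6=4.
Step 31. [r9c6∈{5}] r9c6 is down to just 5 ⇒ r9c6=5.
Step 32. [r7c9∈{5}] nothing but 5 survives at r7c9, so r7c9=5.
Step 33. [r6c5∈{2}] r6c5's peers cover all but 2. So r6c5=2.
Step 34. [r6c3∈{3}] r6c3 is down to just 3, so r6c3=3.
Step 35. [r6c4∈{8}] nothing but 8 survives at r6c4. So r6c4=8.
Step 36. [r3c1∈{8}] only 8 remains possible at r3c1, so r3c1=8.
Step 37. [r5c3∈{5}] only 5 remains possible at r5c3, so r5c3=5.
Step 38. [r2c3∈{2}] nothing but 2 survives at r2c3. So r2c3=2.
Step 39. [r5c5∈{9}] r5c5 is down to just 9 ⇒ r5c5=9.
Step 40. [r8c7∈{2}] r8c7 has the single candidate 2 ⇒ r8c7=2.
Step 41. [r4c2∈{1}] only 1 remains possible at r4c2. So r4c2=1.
Step 42. [r5c7∈{8}] r5c7 has the single candidate 8. So r5c7=8.
Step 43. [r7c3∈{9}] r7c3's peers cover all but 9. So r7c3=9.
Step 44. [r5c1∈{4}] r5c1 is down to just 4 ⇒ r5c1=4.
Step 45. [r9c2∈{8}] r9c2's peers cover all but 8, so r9c2=8.
Step 46. [r6c6∈{1}] r6c6's peers cover all but 1 ⇒ r6c6=1.
Step 47. [r2c8∈{7}] nothing but 7 survives at r2c8. So r2c8=7.

Answer: 3 4 1 7 5 2 6 9 8 / 5 9 2 3 6 8 1 7 4 / 8 7 6 9 1 4 5 2 3 / 9 1 8 5 4 7 3 6 2 / 4 2 5 6 9 3 8 1 7 / 7 6 3 8 2 1 4 5 9 / 1 3 9 2 8 6 7 4 5 / 6 5 7 4 3 9 2 8 1 / 2 8 4 1 7 5 9 3 6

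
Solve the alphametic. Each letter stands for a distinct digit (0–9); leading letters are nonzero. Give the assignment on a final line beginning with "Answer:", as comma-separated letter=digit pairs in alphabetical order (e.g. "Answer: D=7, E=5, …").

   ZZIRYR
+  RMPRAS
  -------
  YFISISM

Step 1. [col 1: R + S ≡ M (mod 10)] no forcing yet in column 1 (carry-in 0); S=9 is free and consistent — try it ⇒ S=9.
Step 2. [col 1: R + S ≡ M (mod 10)] several values work for R in column 1 (R + S ≡ M (mod 10), carry-in 0); try R=5. So R=5.
Step 3. [col 1: R + S ≡ M (mod 10)] from column 1 (R=5, S=9, carry-in 0, digits 5,9 already taken and all letters distinct): M must equal 4, so M=4.
Step 4. [col 2: Y + A ≡ S (mod 10)] no forcing yet in column 2 (carry-in 1); Y=1 is free and consistent — try it, so Y=1.
Step 5. [col 2: Y + A ≡ S (mod 10)] column 2 reads Y+A+carry(1)=S with Y=1, S=9; with digits 1,4,5,9 already taken and all letters distinct, the only value for A is 7 ⇒ A=7.
Step 6. [col 3: R + R ≡ I (mod 10)] from column 3 (R=5, carry-in 0, digits 1,4,5,7,9 already taken and all letters distinct): I must equal 0, so I=0.
Step 7. [col 4: I + P ≡ S (mod 10)] from column 4 (I=0, S=9, carry-in 1, digits 0,1,4,5,7,9 already taken and all letters distinct): P must equal 8, so P=8.
Step 8. [col 5: Z + M ≡ I (mod 10)] from column 5 (M=4, I=0, carry-in 0, digits 0,1,4,5,7,8,9 already taken and all letters distinct): Z must equal 6, so Z=6.
Step 9. [col 6: Z + R ≡ F (mod 10)] column 6 reads Z+R+carry(1)=F with Z=6, R=5; with digits 0,1,4,5,6,7,8,9 already taken and all letters distinct, the only value for F is 2, so F=2.

Answer: A=7, F=2, I=0, M=4, P=8, R=5, S=9, Y=1, Z=6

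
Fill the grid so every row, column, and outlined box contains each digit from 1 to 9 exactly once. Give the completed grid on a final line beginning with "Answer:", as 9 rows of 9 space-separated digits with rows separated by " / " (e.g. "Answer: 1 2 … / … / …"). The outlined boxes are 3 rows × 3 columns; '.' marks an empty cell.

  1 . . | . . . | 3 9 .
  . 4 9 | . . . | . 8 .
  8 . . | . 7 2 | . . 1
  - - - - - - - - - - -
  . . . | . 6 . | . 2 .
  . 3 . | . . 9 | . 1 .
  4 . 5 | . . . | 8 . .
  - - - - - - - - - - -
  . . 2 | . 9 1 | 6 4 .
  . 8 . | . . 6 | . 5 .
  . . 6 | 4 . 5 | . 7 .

Step 1. [r6c8∈{3,6}] across col 8, 3 lands solely at r6c8, so r6c8=3.
Step 2. [r1c3∈{7}] r1c3 has the single candidate 7, so r1c3=7.
Step 3. [r6c6∈{7}] only 7 remains possible at r6c6 ⇒ r6c6=7.
Step 4. [r2c6∈{3}] r2c6 is down to just 3. So r2c6=3.
Step 5. [r4c4∈{1,3,5,8}] in row 4, 3 fits only at r4c4. So r4c4=3.
Step 6. [r3c8∈{6}] r3c8 has the single candidate 6. So r3c8=6.
Step 7. [r3c2∈{5}] r3c2 is down to just 5 ⇒ r3c2=5.
Step 8. [r7c2∈{7}] only 7 remains possible at r7c2, so r7c2=7.
Step 9. [r7c4∈{8}] only 8 remains possible at r7c4 ⇒ r7c4=8.
Step 10. [r3c7∈{4}] r3c7's peers cover all but 4 ⇒ r3c7=4.
Step 11. [r7c9∈{3}] r7c9 has the single candidate 3, so r7c9=3.
Step 12. [r8c3∈{1,3,4}] 4 has one home in row 8: r8c3 ⇒ r8c3=4.
Step 13. [r9c2∈{1,9}] in box 7, 1 fits only at r9c2 ⇒ r9c2=1.
Step 14. [r4c2∈{9}] r4c2 is down to just 9. So r4c2=9.
Step 15. [r4c1∈{7}] nothing but 7 survives at r4c1 ⇒ r4c1=7.
Step 16. [r4c7∈{5}] r4c7 has the single candidate 5, so r4c7=5.
Step 17. [r6c9∈{6,9}] row 6 places 9 nowhere but r6c9 ⇒ r6c9=9.
Step 18. [r8c9∈{2}] nothing but 2 survives at r8c9, so r8c9=2.
Step 19. [r6c2∈{2,6}] row 6 places 6 nowhere but r6c2. So r6c2=6.
Step 20. [r1c9∈{5}] nothing but 5 survives at r1c9 ⇒ r1c9=5.
Step 21. [r9c5∈{2,3}] 2 has one home in row 9: r9c5 ⇒ r9c5=2.
Step 22. [r2c9∈{7}] r2c9 has the single candidate 7. So r2c9=7.
Step 23. [r9c1∈{3,9}] 3 has one home in row 9: r9c1, so r9c1=3.
Step 24. [r5c1∈{2}] r5c1's peers cover all but 2. So r5c1=2.
Step 25. [r4c9∈{4}] only 4 remains possible at r4c9, so r4c9=4.
Step 26. [r5c5∈{4,5,8}] row 5 places 4 nowhere but r5c5, so r5c5=4.
Step 27. [r4c6∈{8}] r4c6 is down to just 8. So r4c6=8.
Step 28. [r6c5∈{1}] only 1 remains possible at r6c5 ⇒ r6c5=1.
Step 29. [r2c4∈{1,5,6}] across row 2, 1 lands solely at r2c4, so r2c4=1.
Step 30. [r9c7∈{9}] r9c7's peers cover all but 9 ⇒ r9c7=9.
Step 31. [r5c3∈{8}] only 8 remains possible at r5c3 ⇒ r5c3=8.
Step 32. [r8c1∈{9}] r8c1 is down to just 9, so r8c1=9.
Step 33. [r2c5∈{5}] r2c5 has the single candidate 5, so r2c5=5.
Step 34. [r4c3∈{1}] only 1 remains possible at r4c3 ⇒ r4c3=1.
Step 35. [r5c9∈{6}] nothing but 6 survives at r5c9. So r5c9=6.
Step 36. [r8c4∈{7}] only 7 remains possible at r8c4. So r8c4=7.
Step 37. [r1c5∈{8}] r1c5 is down to just 8. So r1c5=8.
Step 38. [r1c6∈{4}] nothing but 4 survives at r1c6 ⇒ r1c6=4.
Step 39. [r8c7∈{1}] r8c7's peers cover all but 1. So r8c7=1.
Step 40. [r9c9∈{8}] nothing but 8 survives at r9c9. So r9c9=8.
Step 41. [r5c4∈{5}] r5c4 has the single candidate 5, so r5c4=5.
Step 42. [r3c4∈{9}] nothing but 9 survives at r3c4 ⇒ r3c4=9.
Step 43. [r6c4∈{2}] only 2 remains possible at r6c4 ⇒ r6c4=2.
Step 44. [r7c1∈{5}] nothing but 5 survives at r7c1, so r7c1=5.
Step 45. [r3c3∈{3}] nothing but 3 survives at r3c3. So r3c3=3.
Step 46. [r8c5∈{3}] nothing but 3 survives at r8c5 ⇒ r8c5=3.
Step 47. [r2c7∈{2}] only 2 remains possible at r2c7, so r2c7=2.
Step 48. [r2c1∈{6}] r2c1 is down to just 6. So r2c1=6.
Step 49. [r5c7∈{7}] only 7 remains possible at r5c7 ⇒ r5c7=7.
Step 50. [r1c2∈{2}] nothing but 2 survives at r1c2, so r1c2=2.
Step 51. [r1c4∈{6}] r1c4 has the single candidate 6. So r1c4=6.

Answer: 1 2 7 6 8 4 3 9 5 / 6 4 9 1 5 3 2 8 7 / 8 5 3 9 7 2 4 6 1 / 7 9 1 3 6 8 5 2 4 / 2 3 8 5 4 9 7 1 6 / 4 6 5 2 1 7 8 3 9 / 5 7 2 8 9 1 6 4 3 / 9 8 4 7 3 6 1 5 2 / 3 1 6 4 2 5 9 7 8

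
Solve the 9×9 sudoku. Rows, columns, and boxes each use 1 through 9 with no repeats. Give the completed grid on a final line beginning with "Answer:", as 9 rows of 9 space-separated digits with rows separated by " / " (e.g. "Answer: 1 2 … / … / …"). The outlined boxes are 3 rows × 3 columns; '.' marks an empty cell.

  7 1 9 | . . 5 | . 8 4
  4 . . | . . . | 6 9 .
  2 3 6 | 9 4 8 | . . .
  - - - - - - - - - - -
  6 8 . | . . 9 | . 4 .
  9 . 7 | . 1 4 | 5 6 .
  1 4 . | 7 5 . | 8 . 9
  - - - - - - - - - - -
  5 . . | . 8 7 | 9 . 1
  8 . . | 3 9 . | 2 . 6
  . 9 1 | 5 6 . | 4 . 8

Step 1. [r2c9∈{2,3,5,7}] in box 3, 2 fits only at r2c9. So r2c9=2.
Step 2. [r4c4∈{2}] only 2 remains possible at r4c4. So r4c4=2.
Step 3. [r4c5∈{3}] r4c5 has the single candidate 3. So r4c5=3.
Step 4. [r7c8∈{3}] r7c8 has the single candidate 3, so r7c8=3.
Step 5. [r3c8∈{1,5,7}] across col 8, 1 lands solely at r3c8. So r3c8=1.
Step 6. [r3c7∈{7}] r3c7 is down to just 7, so r3c7=7.
Step 7. [r5c2∈{2}] r5c2 has the single candidate 2 ⇒ r5c2=2.
Step 8. [r2c6∈{1,3}] r2c6 is the only open cell in row 2 admitting 3, so r2c6=3.
Step 9. [r2c2∈{5}] nothing but 5 survives at r2c2, so r2c2=5.
Step 10. [r8c2∈{7}] r8c2 is down to just 7. So r8c2=7.
Step 11. [r7c3∈{2,4}] r7c3 is the only open cell in row 7 admitting 2, so r7c3=2.
Step 12. [r4c7∈{1}] nothing but 1 survives at r4c7. So r4c7=1.
Step 13. [r7c2∈{6}] r7c2 is down to just 6 ⇒ r7c2=6.
Step 14. [r4c3∈{5}] nothing but 5 survives at r4c3. So r4c3=5.
Step 15. [r8c6∈{1}] r8c6's peers cover all but 1 ⇒ r8c6=1.
Step 16. [r8c3∈{4}] only 4 remains possible at r8c3 ⇒ r8c3=4.
Step 17. [r1c5∈{2}] r1c5 has the single candidate 2. So r1c5=2.
Step 18. [r1c4∈{6}] r1c4's peers cover all but 6 ⇒ r1c4=6.
Step 19. [r5c9∈{3}] only 3 remains possible at r5c9, so r5c9=3.
Step 20. [r2c4∈{1}] nothing but 1 survives at r2c4 ⇒ r2c4=1.
Step 21. [r9c6∈{2}] r9c6's peers cover all but 2 ⇒ r9c6=2.
Step 22. [r2c5∈{7}] nothing but 7 survives at r2c5, so r2c5=7.
Step 23. [r7c4∈{4}] r7c4 has the single candidate 4, so r7c4=4.
Step 24. [r6c3∈{3}] r6c3 is down to just 3, so r6c3=3.
Step 25. [r9c8∈{7}] r9c8 is down to just 7 ⇒ r9c8=7.
Step 26. [r4c9∈{7}] r4c9 is down to just 7, so r4c9=7.
Step 27. [r2c3∈{8}] r2c3's peers cover all but 8, so r2c3=8.
Step 28. [r1c7∈{3}] r1c7's peers cover all but 3. So r1c7=3.
Step 29. [r8c8∈{5}] only 5 remains possible at r8c8 ⇒ r8c8=5.
Step 30. [r6c8∈{2}] r6c8 has the single candidate 2 ⇒ r6c8=2.
Step 31. [r3c9∈{5}] nothing but 5 survives at r3c9. So r3c9=5.
Step 32. [r6c6∈{6}] r6c6's peers cover all but 6, so r6c6=6.
Step 33. [r9c1∈{3}] only 3 remains possible at r9c1, so r9c1=3.
Step 34. [r5c4∈{8}] r5c4's peers cover all but 8 ⇒ r5c4=8.

Answer: 7 1 9 6 2 5 3 8 4 / 4 5 8 1 7 3 6 9 2 / 2 3 6 9 4 8 7 1 5 / 6 8 5 2 3 9 1 4 7 / 9 2 7 8 1 4 5 6 3 / 1 4 3 7 5 6 8 2 9 / 5 6 2 4 8 7 9 3 1 / 8 7 4 3 9 1 2 5 6 / 3 9 1 5 6 2 4 7 8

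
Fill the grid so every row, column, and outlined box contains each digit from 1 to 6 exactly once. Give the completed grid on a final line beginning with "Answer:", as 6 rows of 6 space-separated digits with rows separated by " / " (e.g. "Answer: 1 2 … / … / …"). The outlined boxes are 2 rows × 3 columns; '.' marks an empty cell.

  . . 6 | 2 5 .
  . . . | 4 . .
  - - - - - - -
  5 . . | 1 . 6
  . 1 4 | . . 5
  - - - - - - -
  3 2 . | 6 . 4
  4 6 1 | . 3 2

Step 1. [r3c2∈{3}] r3c2's peers cover all but 3. So r3c2=3.
Step 2. [r2c3∈{2,3,5}] col 3 places 3 nowhere but r2c3. So r2c3=3.
Step 3. [r2c6∈{1}] r2c6 is down to just 1, so r2c6=1.
Step 4. [r4c5∈{2}] nothing but 2 survives at r4c5. So r4c5=2.
Step 5. [r6c4∈{5}] r6c4's peers cover all but 5. So r6c4=5.
Step 6. [r4c4∈{3}] only 3 remains possible at r4c4 ⇒ r4c4=3.
Step 7. [r5c5∈{1}] only 1 remains possible at r5c5. So r5c5=1.
Step 8. [r5c3∈{5}] r5c3's peers cover all but 5. So r5c3=5.
Step 9. [r4c1∈{6}] nothing but 6 survives at r4c1, so r4c1=6.
Step 10. [r3c3∈{2}] only 2 remains possible at r3c3. So r3c3=2.
Step 11. [r1c6∈{3}] nothing but 3 survives at r1c6. So r1c6=3.
Step 12. [r2c1∈{2}] nothing but 2 survives at r2c1. So r2c1=2.
Step 13. [r1c2∈{4}] r1c2's peers cover all but 4, so r1c2=4.
Step 14. [r2c2∈{5}] r2c2 is down to just 5, so r2c2=5.
Step 15. [r2c5∈{6}] r2c5 has the single candidate 6 ⇒ r2c5=6.
Step 16. [r3c5∈{4}] r3c5 is down to just 4, so r3c5=4.
Step 17. [r1c1∈{1}] r1c1's peers cover all but 1 ⇒ r1c1=1.

Answer: 1 4 6 2 5 3 / 2 5 3 4 6 1 / 5 3 2 1 4 6 / 6 1 4 3 2 5 / 3 2 5 6 1 4 / 4 6 1 5 3 2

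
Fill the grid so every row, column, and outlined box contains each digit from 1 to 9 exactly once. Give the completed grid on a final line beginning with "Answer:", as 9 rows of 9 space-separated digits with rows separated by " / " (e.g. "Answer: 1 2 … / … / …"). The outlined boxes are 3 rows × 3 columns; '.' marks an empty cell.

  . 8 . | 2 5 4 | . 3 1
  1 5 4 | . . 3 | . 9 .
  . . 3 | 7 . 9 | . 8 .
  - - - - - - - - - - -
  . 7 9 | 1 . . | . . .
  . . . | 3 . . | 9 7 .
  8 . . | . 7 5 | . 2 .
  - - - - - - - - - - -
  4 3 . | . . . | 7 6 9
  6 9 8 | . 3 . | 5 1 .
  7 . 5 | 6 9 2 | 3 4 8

Step 1. [r1c7∈{6}] nothing but 6 survives at r1c7. So r1c7=6.
Step 2. [r3c1∈{2}] nothing but 2 survives at r3c1. So r3c1=2.
Step 3. [r5c2∈{1,2,4,6}] col 2 places 2 nowhere but r5c2, so r5c2=2.
Step 4. [r6c2∈{1,4,6}] r6c2 is the only open cell in col 2 admitting 4, so r6c2=4.
Step 5. [r2c5∈{6,8}] in row 2, 6 fits only at r2c5 ⇒ r2c5=6.
Step 6. [r5c3∈{1,6}] 1 has one home in row 5: r5c3 ⇒ r5c3=1.
Step 7. [r3c9∈{4,5}] in row 3, 5 fits only at r3c9, so r3c9=5.
Step 8. [r4c7∈{4,8}] across col 7, 8 lands solely at r4c7, so r4c7=8.
Step 9. [r6c9∈{3,6}] 3 has one home in row 6: r6c9 ⇒ r6c9=3.
Step 10. [r7c6∈{1,8}] r7c6 is the only open cell in col 6 admitting 1 ⇒ r7c6=1.
Step 11. [r4c6∈{6}] r4c6's peers cover all but 6. So r4c6=6.
Step 12. [r7c5∈{8}] only 8 remains possible at r7c5 ⇒ r7c5=8.
Step 13. [r5c5∈{4}] nothing but 4 survives at r5c5. So r5c5=4.
Step 14. [r8c9∈{2}] r8c9 has the single candidate 2, so r8c9=2.
Step 15. [r5c1∈{5}] r5c1 has the single candidate 5. So r5c1=5.
Step 16. [r6c7∈{1}] r6c7's peers cover all but 1. So r6c7=1.
Step 17. [r3c5∈{1}] r3c5 has the single candidate 1, so r3c5=1.
Step 18. [r5c6∈{8}] r5c6 has the single candidate 8, so r5c6=8.
Step 19. [r1c1∈{9}] r1c1 has the single candidate 9. So r1c1=9.
Step 20. [r1c3∈{7}] only 7 remains possible at r1c3 ⇒ r1c3=7.
Step 21. [r7c3∈{2}] r7c3 has the single candidate 2. So r7c3=2.
Step 22. [r6c4∈{9}] nothing but 9 survives at r6c4, so r6c4=9.
Step 23. [r4c9∈{4}] nothing but 4 survives at r4c9, so r4c9=4.
Step 24. [r5c9∈{6}] r5c9's peers cover all but 6 ⇒ r5c9=6.
Step 25. [r4c8∈{5}] r4c8's peers cover all but 5, so r4c8=5.
Step 26. [r2c9∈{7}] r2c9's peers cover all but 7. So r2c9=7.
Step 27. [r3c2∈{6}] r3c2 has the single candidate 6. So r3c2=6.
Step 28. [r4c5∈{2}] only 2 remains possible at r4c5. So r4c5=2.
Step 29. [r7c4∈{5}] r7c4 is down to just 5, so r7c4=5.
Step 30. [r8c4∈{4}] r8c4 is down to just 4, so r8c4=4.
Step 31. [r3c7∈{4}] r3c7 is down to just 4, so r3c7=4.
Step 32. [r2c7∈{2}] r2c7's peers cover all but 2. So r2c7=2.
Step 33. [r8c6∈{7}] only 7 remains possible at r8c6, so r8c6=7.
Step 34. [r6c3∈{6}] r6c3 is down to just 6. So r6c3=6.
Step 35. [r4c1∈{3}] r4c1 is down to just 3, so r4c1=3.
Step 36. [r9c2∈{1}] only 1 remains possible at r9c2 ⇒ r9c2=1.
Step 37. [r2c4∈{8}] r2c4's peers cover all but 8. So r2c4=8.

Answer: 9 8 7 2 5 4 6 3 1 / 1 5 4 8 6 3 2 9 7 / 2 6 3 7 1 9 4 8 5 / 3 7 9 1 2 6 8 5 4 / 5 2 1 3 4 8 9 7 6 / 8 4 6 9 7 5 1 2 3 / 4 3 2 5 8 1 7 6 9 / 6 9 8 4 3 7 5 1 2 / 7 1 5 6 9 2 3 4 8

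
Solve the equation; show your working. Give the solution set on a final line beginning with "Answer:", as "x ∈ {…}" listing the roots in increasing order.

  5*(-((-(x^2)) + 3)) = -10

Step 1. [5*(-((-(x^2)) + 3)) = -10] divide by the outer 5. So div: -((-(x^2)) + 3) = -2.
Step 2. [-((-(x^2)) + 3) = -2] leading − — multiply by −1, so neg: (-(x^2)) + 3 = 2.
Step 3. [(-(x^2)) + 3 = 2] subtract 3: x sits inside (… + 3). So sub: -(x^2) = -1.
Step 4. [-(x^2) = -1] leading − — multiply by −1. So neg: x^2 = 1.
Step 5. [x^2 = 1] √ both sides: 1 ≥ 0 gives two branches. So sqrt: x = 1 or -1.

Answer: x ∈ {-1, 1}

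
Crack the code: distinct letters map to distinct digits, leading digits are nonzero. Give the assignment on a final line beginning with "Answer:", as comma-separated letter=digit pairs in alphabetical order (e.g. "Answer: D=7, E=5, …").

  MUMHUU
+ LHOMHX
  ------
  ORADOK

Step 1. [col 1: U + X ≡ K (mod 10)] K=4 is one option consistent with column 1 (U + X ≡ K (mod 10), carry-in 0) — take it, so K=4.
Step 2. [col 1: U + X ≡ K (mod 10)] X=1 is one option consistent with column 1 (U + X ≡ K (mod 10), carry-in 0) — take it. So X=1.
Step 3. [col 1: U + X ≡ K (mod 10)] in column 1 we have U+X≡K with carry-in 0; given X=1, K=4 and digits 1,4 already taken and all letters distinct, that pins U to 3. So U=3.
Step 4. [col 2: U + H ≡ O (mod 10)] O=8 is one option consistent with column 2 (U + H ≡ O (mod 10), carry-in 0) — take it, so O=8.
Step 5. [col 2: U + H ≡ O (mod 10)] column 2: given U=3, O=8, carry-in 0, and digits 1,3,4,8 already taken and all letters distinct, U+H≡O (mod 10) forces H=5, so H=5.
Step 6. [col 3: H + M ≡ D (mod 10)] M=2 is one option consistent with column 3 (H + M ≡ D (mod 10), carry-in 0) — take it ⇒ M=2.
Step 7. [col 3: H + M ≡ D (mod 10)] in column 3 we have H+M≡D with carry-in 0; given H=5, M=2 and digits 1,2,3,4,5,8 already taken and all letters distinct, that pins D to 7. So D=7.
Step 8. [col 4: M + O ≡ A (mod 10)] column 4 reads M+O+carry(0)=A with M=2, O=8; with digits 1,2,3,4,5,7,8 already taken and all letters distinct, the only value for A is 0 ⇒ A=0.
Step 9. [col 5: U + H ≡ R (mod 10)] column 5 reads U+H+carry(1)=R with U=3, H=5; with digits 0,1,2,3,4,5,7,8 already taken and all letters distinct, the only value for R is 9, so R=9.
Step 10. [col 6: M + L ≡ O (mod 10)] column 6 reads M+L+carry(0)=O with M=2, O=8; with digits 0,1,2,3,4,5,7,8,9 already taken and all letters distinct, the only value for L is 6, so L=6.

Answer: A=0, D=7, H=5, K=4, L=6, M=2, O=8, R=9, U=3, X=1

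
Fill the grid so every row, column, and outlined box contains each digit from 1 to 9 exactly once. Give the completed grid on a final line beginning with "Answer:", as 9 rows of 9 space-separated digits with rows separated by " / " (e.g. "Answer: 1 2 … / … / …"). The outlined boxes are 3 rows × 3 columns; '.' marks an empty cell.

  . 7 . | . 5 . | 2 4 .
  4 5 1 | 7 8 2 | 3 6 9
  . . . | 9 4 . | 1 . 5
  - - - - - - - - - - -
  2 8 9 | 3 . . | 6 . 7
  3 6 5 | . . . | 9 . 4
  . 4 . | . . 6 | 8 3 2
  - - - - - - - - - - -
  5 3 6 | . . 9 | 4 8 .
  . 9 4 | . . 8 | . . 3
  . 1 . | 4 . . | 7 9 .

Step 1. [r4c5∈{1}] only 1 remains possible at r4c5 ⇒ r4c5=1.
Step 2. [r8c8∈{1,2,5}] across col 8, 2 lands solely at r8c8. So r8c8=2.
Step 3. [r8c4∈{1,5,6}] across row 8, 1 lands solely at r8c4, so r8c4=1.
Step 4. [r7c5∈{2,7}] r7c5 is the only open cell in row 7 admitting 7, so r7c5=7.
Step 5. [r9c1∈{8}] nothing but 8 survives at r9c1, so r9c1=8.
Step 6. [r3c3∈{2,3,8}] across row 3, 8 lands solely at r3c3, so r3c3=8.
Step 7. [r9c5∈{2,3,6}] r9c5 is the only open cell in col 5 admitting 3, so r9c5=3.
Step 8. [r6c1∈{1,7}] in row 6, 1 fits only at r6c1 ⇒ r6c1=1.
Step 9. [r1c1∈{6,9}] across row 1, 9 lands solely at r1c1. So r1c1=9.
Step 10. [r7c4∈{2}] only 2 remains possible at r7c4, so r7c4=2.
Step 11. [r1c6∈{1,3}] in row 1, 1 fits only at r1c6. So r1c6=1.
Step 12. [r4c8∈{5}] only 5 remains possible at r4c8. So r4c8=5.
Step 13. [r1c9∈{8}] r1c9 has the single candidate 8, so r1c9=8.
Step 14. [r8c1∈{7}] r8c1 has the single candidate 7 ⇒ r8c1=7.
Step 15. [r9c9∈{6}] r9c9 has the single candidate 6. So r9c9=6.
Step 16. [r6c3∈{7}] nothing but 7 survives at r6c3 ⇒ r6c3=7.
Step 17. [r3c6∈{3}] only 3 remains possible at r3c6, so r3c6=3.
Step 18. [r8c7∈{5}] only 5 remains possible at r8c7 ⇒ r8c7=5.
Step 19. [r9c6∈{5}] nothing but 5 survives at r9c6. So r9c6=5.
Step 20. [r3c1∈{6}] only 6 remains possible at r3c1 ⇒ r3c1=6.
Step 21. [r5c8∈{1}] r5c8's peers cover all but 1, so r5c8=1.
Step 22. [r3c8∈{7}] nothing but 7 survives at r3c8 ⇒ r3c8=7.
Step 23. [r6c5∈{9}] nothing but 9 survives at r6c5. So r6c5=9.
Step 24. [r5c5∈{2}] only 2 remains possible at r5c5, so r5c5=2.
Step 25. [r7c9∈{1}] only 1 remains possible at r7c9 ⇒ r7c9=1.
Step 26. [r5c6∈{7}] r5c6 is down to just 7. So r5c6=7.
Step 27. [r3c2∈{2}] only 2 remains possible at r3c2, so r3c2=2.
Step 28. [r5c4∈{8}] only 8 remains possible at r5c4. So r5c4=8.
Step 29. [r6c4∈{5}] r6c4 has the single candidate 5, so r6c4=5.
Step 30. [r4c6∈{4}] r4c6 has the single candidate 4, so r4c6=4.
Step 31. [r1c3∈{3}] r1c3 has the single candidate 3 ⇒ r1c3=3.
Step 32. [r8c5∈{6}] r8c5 has the single candidate 6 ⇒ r8c5=6.
Step 33. [r9c3∈{2}] r9c3 is down to just 2, so r9c3=2.
Step 34. [r1c4∈{6}] only 6 remains possible at r1c4. So r1c4=6.

Answer: 9 7 3 6 5 1 2 4 8 / 4 5 1 7 8 2 3 6 9 / 6 2 8 9 4 3 1 7 5 / 2 8 9 3 1 4 6 5 7 / 3 6 5 8 2 7 9 1 4 / 1 4 7 5 9 6 8 3 2 / 5 3 6 2 7 9 4 8 1 / 7 9 4 1 6 8 5 2 3 / 8 1 2 4 3 5 7 9 6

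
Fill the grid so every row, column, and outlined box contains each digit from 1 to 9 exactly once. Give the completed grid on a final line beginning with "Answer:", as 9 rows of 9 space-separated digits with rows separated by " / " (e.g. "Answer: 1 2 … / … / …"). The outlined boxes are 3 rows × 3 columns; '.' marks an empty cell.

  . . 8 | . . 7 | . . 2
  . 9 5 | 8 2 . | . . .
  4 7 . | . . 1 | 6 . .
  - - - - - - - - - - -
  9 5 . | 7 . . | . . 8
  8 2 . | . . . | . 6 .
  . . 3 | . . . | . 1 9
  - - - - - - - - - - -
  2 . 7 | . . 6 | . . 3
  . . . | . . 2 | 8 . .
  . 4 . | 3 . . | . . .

Step 1. [r3c9∈{5}] nothing but 5 survives at r3c9, so r3c9=5.
Step 2. [r2c1∈{1,3,6}] in row 2, 6 fits only at r2c1. So r2c1=6.
Step 3. [r3c4∈{9}] r3c4's peers cover all but 9. So r3c4=9.
Step 4. [r3c5∈{3}] r3c5 is down to just 3 ⇒ r3c5=3.
Step 5. [r2c6∈{4}] r2c6 has the single candidate 4. So r2c6=4.
Step 6. [r6c2∈{6}] r6c2 has the single candidate 6 ⇒ r6c2=6.
Step 7. [r4c5∈{1,4,6}] r4c5 is the only open cell in row 4 admitting 6, so r4c5=6.
Step 8. [r1c5∈{5}] r1c5 is down to just 5, so r1c5=5.
Step 9. [r4c3∈{1,4}] in row 4, 1 fits only at r4c3, so r4c3=1.
Step 10. [r5c3∈{4}] only 4 remains possible at r5c3, so r5c3=4.
Step 11. [r8c9∈{1,4,6,7}] col 9 places 4 nowhere but r8c9. So r8c9=4.
Step 12. [r5c9∈{7}] nothing but 7 survives at r5c9. So r5c9=7.
Step 13. [r2c9∈{1}] only 1 remains possible at r2c9 ⇒ r2c9=1.
Step 14. [r6c4∈{2,4,5}] 2 has one home in col 4: r6c4 ⇒ r6c4=2.
Step 15. [r7c4∈{1,4,5}] 4 has one home in col 4: r7c4. So r7c4=4.
Step 16. [r4c6∈{3}] only 3 remains possible at r4c6. So r4c6=3.
Step 17. [r5c7∈{3,5}] across row 5, 3 lands solely at r5c7. So r5c7=3.
Step 18. [r6c7∈{4,5}] in box 6, 5 fits only at r6c7 ⇒ r6c7=5.
Step 19. [r7c8∈{5,9}] in row 7, 5 fits only at r7c8. So r7c8=5.
Step 20. [r8c3∈{6,9}] across row 8, 6 lands solely at r8c3 ⇒ r8c3=6.
Step 21. [r9c3∈{9}] nothing but 9 survives at r9c3. So r9c3=9.
Step 22. [r2c8∈{3,7}] 3 has one home in row 2: r2c8. So r2c8=3.
Step 23. [r6c6∈{8}] r6c6 is down to just 8 ⇒ r6c6=8.
Step 24. [r9c5∈{1,7,8}] row 9 places 8 nowhere but r9c5, so r9c5=8.
Step 25. [r8c5∈{1,7,9}] in col 5, 7 fits only at r8c5 ⇒ r8c5=7.
Step 26. [r9c6∈{5}] r9c6 is down to just 5. So r9c6=5.
Step 27. [r9c1∈{1}] r9c1 is down to just 1 ⇒ r9c1=1.
Step 28. [r7c5∈{1,9}] 9 has one home in box 8: r7c5. So r7c5=9.
Step 29. [r1c1∈{3}] r1c1 is down to just 3 ⇒ r1c1=3.
Step 30. [r1c7∈{4,9}] r1c7 is the only open cell in col 7 admitting 9. So r1c7=9.
Step 31. [r9c8∈{2,7}] across col 8, 7 lands solely at r9c8 ⇒ r9c8=7.
Step 32. [r4c7∈{2,4}] in col 7, 4 fits only at r4c7 ⇒ r4c7=4.
Step 33. [r5c4∈{1,5}] r5c4 is the only open cell in row 5 admitting 5, so r5c4=5.
Step 34. [r2c7∈{7}] r2c7 has the single candidate 7, so r2c7=7.
Step 35. [r7c2∈{8}] r7c2 is down to just 8. So r7c2=8.
Step 36. [r1c4∈{6}] nothing but 6 survives at r1c4 ⇒ r1c4=6.
Step 37. [r8c8∈{9}] nothing but 9 survives at r8c8. So r8c8=9.
Step 38. [r1c8∈{4}] r1c8 has the single candidate 4 ⇒ r1c8=4.
Step 39. [r8c1∈{5}] r8c1's peers cover all but 5. So r8c1=5.
Step 40. [r9c7∈{2}] r9c7 is down to just 2 ⇒ r9c7=2.
Step 41. [r4c8∈{2}] only 2 remains possible at r4c8. So r4c8=2.
Step 42. [r5c5∈{1}] r5c5's peers cover all but 1, so r5c5=1.
Step 43. [r3c3∈{2}] only 2 remains possible at r3c3 ⇒ r3c3=2.
Step 44. [r1c2∈{1}] r1c2 has the single candidate 1. So r1c2=1.
Step 45. [r9c9∈{6}] r9c9's peers cover all but 6 ⇒ r9c9=6.
Step 46. [r6c5∈{4}] r6c5 has the single candidate 4. So r6c5=4.
Step 47. [r8c2∈{3}] r8c2 has the single candidate 3. So r8c2=3.
Step 48. [r3c8∈{8}] r3c8 is down to just 8. So r3c8=8.
Step 49. [r8c4∈{1}] nothing but 1 survives at r8c4. So r8c4=1.
Step 50. [r7c7∈{1}] r7c7 is down to just 1 ⇒ r7c7=1.
Step 51. [r5c6∈{9}] nothing but 9 survives at r5c6 ⇒ r5c6=9.
Step 52. [r6c1∈{7}] r6c1 is down to just 7. So r6c1=7.

Answer: 3 1 8 6 5 7 9 4 2 / 6 9 5 8 2 4 7 3 1 / 4 7 2 9 3 1 6 8 5 / 9 5 1 7 6 3 4 2 8 / 8 2 4 5 1 9 3 6 7 / 7 6 3 2 4 8 5 1 9 / 2 8 7 4 9 6 1 5 3 / 5 3 6 1 7 2 8 9 4 / 1 4 9 3 8 5 2 7 6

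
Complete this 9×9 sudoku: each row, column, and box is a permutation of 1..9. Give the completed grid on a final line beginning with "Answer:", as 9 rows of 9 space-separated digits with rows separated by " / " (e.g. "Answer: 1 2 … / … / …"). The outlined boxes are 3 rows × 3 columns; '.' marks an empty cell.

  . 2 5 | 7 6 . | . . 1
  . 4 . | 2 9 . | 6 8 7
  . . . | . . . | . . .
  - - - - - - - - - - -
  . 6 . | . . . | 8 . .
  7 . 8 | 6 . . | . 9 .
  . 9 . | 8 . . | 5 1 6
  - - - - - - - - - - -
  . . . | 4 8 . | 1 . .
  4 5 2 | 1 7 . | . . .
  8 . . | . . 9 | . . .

Step 1. [r2c6∈{1,3,5}] 5 has one home in row 2: r2c6. So r2c6=5.
Step 2. [r3c4∈{3}] r3c4's peers cover all but 3 ⇒ r3c4=3.
Step 3. [r5c5∈{1,2,3,4,5}] 5 has one home in row 5: r5c5 ⇒ r5c5=5.
Step 4. [r9c7∈{2,3,4,7}] 7 has one home in col 7: r9c7 ⇒ r9c7=7.
Step 5. [r4c8∈{2,3,4,7}] 7 has one home in col 8: r4c8 ⇒ r4c8=7.
Step 6. [r4c1∈{1,2,3,5}] r4c1 is the only open cell in row 4 admitting 5 ⇒ r4c1=5.
Step 7. [r6c6∈{2,3,4,7}] in row 6, 7 fits only at r6c6, so r6c6=7.
Step 8. [r3c2∈{1,7,8}] across col 2, 8 lands solely at r3c2, so r3c2=8.
Step 9. [r3c3∈{1,6,7,9}] row 3 places 7 nowhere but r3c3 ⇒ r3c3=7.
Step 10. [r7c3∈{3,6,9}] col 3 places 9 nowhere but r7c3. So r7c3=9.
Step 11. [r9c3∈{1,3,6}] in col 3, 6 fits only at r9c3. So r9c3=6.
Step 12. [r7c1∈{3}] only 3 remains possible at r7c1 ⇒ r7c1=3.
Step 13. [r5c2∈{1,3}] r5c2 is the only open cell in col 2 admitting 3, so r5c2=3.
Step 14. [r4c9∈{2,3,4}] box 6 places 3 nowhere but r4c9 ⇒ r4c9=3.
Step 15. [r5c6∈{1,2,4}] in row 5, 1 fits only at r5c6 ⇒ r5c6=1.
Step 16. [r3c6∈{4}] r3c6 has the single candidate 4 ⇒ r3c6=4.
Step 17. [r8c6∈{3,6}] r8c6 is the only open cell in col 6 admitting 3, so r8c6=3.
Step 18. [r9c5∈{2}] r9c5's peers cover all but 2, so r9c5=2.
Step 19. [r9c8∈{3,4,5}] row 9 places 3 nowhere but r9c8 ⇒ r9c8=3.
Step 20. [r8c7∈{9}] nothing but 9 survives at r8c7, so r8c7=9.
Step 21. [r3c7∈{2}] only 2 remains possible at r3c7, so r3c7=2.
Step 22. [r7c8∈{2,5,6}] 2 has one home in col 8: r7c8 ⇒ r7c8=2.
Step 23. [r2c1∈{1}] only 1 remains possible at r2c1 ⇒ r2c1=1.
Step 24. [r6c3∈{4}] only 4 remains possible at r6c3 ⇒ r6c3=4.
Step 25. [r5c7∈{4}] r5c7's peers cover all but 4. So r5c7=4.
Step 26. [r3c9∈{5,9}] across col 9, 9 lands solely at r3c9. So r3c9=9.
Step 27. [r9c9∈{4,5}] 4 has one home in row 9: r9c9. So r9c9=4.
Step 28. [r8c8∈{6}] r8c8's peers cover all but 6 ⇒ r8c8=6.
Step 29. [r9c2∈{1}] only 1 remains possible at r9c2. So r9c2=1.
Step 30. [r3c8∈{5}] nothing but 5 survives at r3c8, so r3c8=5.
Step 31. [r4c6∈{2}] r4c6's peers cover all but 2, so r4c6=2.
Step 32. [r4c4∈{9}] nothing but 9 survives at r4c4 ⇒ r4c4=9.
Step 33. [r4c3∈{1}] only 1 remains possible at r4c3, so r4c3=1.
Step 34. [r6c5∈{3}] nothing but 3 survives at r6c5. So r6c5=3.
Step 35. [r1c8∈{4}] r1c8 has the single candidate 4 ⇒ r1c8=4.
Step 36. [r3c1∈{6}] only 6 remains possible at r3c1 ⇒ r3c1=6.
Step 37. [r5c9∈{2}] nothing but 2 survives at r5c9 ⇒ r5c9=2.
Step 38. [r4c5∈{4}] nothing but 4 survives at r4c5. So r4c5=4.
Step 39. [r1c1∈{9}] r1c1 has the single candidate 9. So r1c1=9.
Step 40. [r6c1∈{2}] only 2 remains possible at r6c1 ⇒ r6c1=2.
Step 41. [r2c3∈{3}] r2c3's peers cover all but 3, so r2c3=3.
Step 42. [r7c6∈{6}] only 6 remains possible at r7c6 ⇒ r7c6=6.
Step 43. [r8c9∈{8}] r8c9 has the single candidate 8, so r8c9=8.
Step 44. [r7c9∈{5}] nothing but 5 survives at r7c9 ⇒ r7c9=5.
Step 45. [r7c2∈{7}] only 7 remains possible at r7c2. So r7c2=7.
Step 46. [r1c6∈{8}] r1c6 is down to just 8, so r1c6=8.
Step 47. [r9c4∈{5}] r9c4 has the single candidate 5, so r9c4=5.
Step 48. [r1c7∈{3}] r1c7's peers cover all but 3, so r1c7=3.
Step 49. [r3c5∈{1}] nothing but 1 survives at r3c5, so r3c5=1.

Answer: 9 2 5 7 6 8 3 4 1 / 1 4 3 2 9 5 6 8 7 / 6 8 7 3 1 4 2 5 9 / 5 6 1 9 4 2 8 7 3 / 7 3 8 6 5 1 4 9 2 / 2 9 4 8 3 7 5 1 6 / 3 7 9 4 8 6 1 2 5 / 4 5 2 1 7 3 9 6 8 / 8 1 6 5 2 9 7 3 4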